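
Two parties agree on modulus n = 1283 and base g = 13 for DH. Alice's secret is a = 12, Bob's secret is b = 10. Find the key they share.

Bob sends B = g^b mod n = 13^10 mod 1283.
13^1 ≡ 13 (mod 1283)
13^2 = (13^1)^2 ≡ 13^2 = 169 ≡ 169 (mod 1283)
13^4 = (13^2)^2 ≡ 169^2 = 28561 ≡ 335 (mod 1283)
13^8 = (13^4)^2 ≡ 335^2 = 112225 ≡ 604 (mod 1283)
13^10 = 13^8 · 13^2 ≡ 604 · 169 ≡ 719 (mod 1283).
So B = 719. Alice then computes K = B^a mod n = 719^12 mod 1283.
719^1 ≡ 719 (mod 1283)
719^2 = (719^1)^2 ≡ 719^2 = 516961 ≡ 1195 (mod 1283)
719^4 = (719^2)^2 ≡ 1195^2 = 1428025 ≡ 46 (mod 1283)
719^8 = (719^4)^2 ≡ 46^2 = 2116 ≡ 833 (mod 1283)
719^12 = 719^8 · 719^4 ≡ 833 · 46 ≡ 1111 (mod 1283).

1111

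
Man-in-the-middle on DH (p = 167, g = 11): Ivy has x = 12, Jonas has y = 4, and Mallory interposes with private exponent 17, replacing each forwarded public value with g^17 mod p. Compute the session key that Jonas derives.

Jonas receives Mallory's public value M = 11^17 mod 167 instead of the honest one.
11^1 ≡ 11 (mod 167)
11^2 = (11^1)^2 ≡ 11^2 = 121 ≡ 121 (mod 167)
11^4 = (11^2)^2 ≡ 121^2 = 14641 ≡ 112 (mod 167)
11^8 = (11^4)^2 ≡ 112^2 = 12544 ≡ 19 (mod 167)
11^16 = (11^8)^2 ≡ 19^2 = 361 ≡ 27 (mod 167)
11^17 = 11^16 · 11^1 ≡ 27 · 11 ≡ 130 (mod 167).
So M = 130. Jonas computes K = M^4 mod 167.
130^1 ≡ 130 (mod 167)
130^2 = (130^1)^2 ≡ 130^2 = 16900 ≡ 33 (mod 167)
130^4 = (130^2)^2 ≡ 33^2 = 1089 ≡ 87 (mod 167)

87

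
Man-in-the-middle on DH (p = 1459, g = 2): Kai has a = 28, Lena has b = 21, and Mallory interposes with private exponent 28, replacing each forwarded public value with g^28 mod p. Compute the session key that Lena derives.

Lena receives Mallory's public value M = 2^28 mod 1459 instead of the honest one.
2^1 ≡ 2 (mod 1459)
2^2 = (2^1)^2 ≡ 2^2 = 4 ≡ 4 (mod 1459)
2^4 = (2^2)^2 ≡ 4^2 = 16 ≡ 16 (mod 1459)
2^8 = (2^4)^2 ≡ 16^2 = 256 ≡ 256 (mod 1459)
2^16 = (2^8)^2 ≡ 256^2 = 65536 ≡ 1340 (mod 1459)
2^28 = 2^16 · 2^8 · 2^4 ≡ 1340 · 256 · 16 ≡ 1341 (mod 1459).
So M = 1341. Lena computes K = M^21 mod 1459.
1341^1 ≡ 1341 (mod 1459)
1341^2 = (1341^1)^2 ≡ 1341^2 = 1798281 ≡ 793 (mod 1459)
1341^4 = (1341^2)^2 ≡ 793^2 = 628849 ≡ 20 (mod 1459)
1341^8 = (1341^4)^2 ≡ 20^2 = 400 ≡ 400 (mod 1459)
1341^16 = (1341^8)^2 ≡ 400^2 = 160000 ≡ 969 (mod 1459)
1341^21 = 1341^16 · 1341^4 · 1341^1 ≡ 969 · 20 · 1341 ≡ 872 (mod 1459).

872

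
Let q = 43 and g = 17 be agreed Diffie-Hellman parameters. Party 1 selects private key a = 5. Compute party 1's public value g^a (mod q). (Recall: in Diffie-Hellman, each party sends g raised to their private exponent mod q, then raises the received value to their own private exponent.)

40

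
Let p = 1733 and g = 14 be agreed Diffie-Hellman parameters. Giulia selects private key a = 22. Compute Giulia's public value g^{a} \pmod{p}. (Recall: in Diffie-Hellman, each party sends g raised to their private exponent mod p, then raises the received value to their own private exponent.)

1398

Public value = 14^{22} \pmod{1733}.
14^1 ≡ 14 (mod 1733)
14^2 = (14^1)^2 ≡ 14^2 = 196 ≡ 196 (mod 1733)
14^4 = (14^2)^2 ≡ 196^2 = 38416 ≡ 290 (mod 1733)
14^8 = (14^4)^2 ≡ 290^2 = 84100 ≡ 916 (mod 1733)
14^16 = (14^8)^2 ≡ 916^2 = 839056 ≡ 284 (mod 1733)
14^22 = 14^16 · 14^4 · 14^2 ≡ 284 · 290 · 196 ≡ 1398 (mod 1733).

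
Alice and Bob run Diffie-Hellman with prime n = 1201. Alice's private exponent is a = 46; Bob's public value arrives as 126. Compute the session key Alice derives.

285

Shared key K = 126^46 mod 1201.
126^1 ≡ 126 (mod 1201)
126^2 = (126^1)^2 ≡ 126^2 = 15876 ≡ 263 (mod 1201)
126^4 = (126^2)^2 ≡ 263^2 = 69169 ≡ 712 (mod 1201)
126^8 = (126^4)^2 ≡ 712^2 = 506944 ≡ 122 (mod 1201)
126^16 = (126^8)^2 ≡ 122^2 = 14884 ≡ 472 (mod 1201)
126^32 = (126^16)^2 ≡ 472^2 = 222784 ≡ 599 (mod 1201)
126^46 = 126^32 · 126^8 · 126^4 · 126^2 ≡ 599 · 122 · 712 · 263 ≡ 285 (mod 1201).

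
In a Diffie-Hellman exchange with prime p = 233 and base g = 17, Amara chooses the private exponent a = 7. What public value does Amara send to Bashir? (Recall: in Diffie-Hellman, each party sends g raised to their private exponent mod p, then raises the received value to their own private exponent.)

43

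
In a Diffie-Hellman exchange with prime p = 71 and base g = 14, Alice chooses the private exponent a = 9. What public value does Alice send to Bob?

66

Public value = 14^{9} \pmod{71}.
14^1 ≡ 14 (mod 71)
14^2 = (14^1)^2 ≡ 14^2 = 196 ≡ 54 (mod 71)
14^4 = (14^2)^2 ≡ 54^2 = 2916 ≡ 5 (mod 71)
14^8 = (14^4)^2 ≡ 5^2 = 25 ≡ 25 (mod 71)
14^9 = 14^8 · 14^1 ≡ 25 · 14 ≡ 66 (mod 71).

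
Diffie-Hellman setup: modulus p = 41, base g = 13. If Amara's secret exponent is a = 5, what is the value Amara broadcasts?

Public value = 13^5 mod 41.
13^1 ≡ 13 (mod 41)
13^2 = (13^1)^2 ≡ 13^2 = 169 ≡ 5 (mod 41)
13^4 = (13^2)^2 ≡ 5^2 = 25 ≡ 25 (mod 41)
13^5 = 13^4 · 13^1 ≡ 25 · 13 ≡ 38 (mod 41).

38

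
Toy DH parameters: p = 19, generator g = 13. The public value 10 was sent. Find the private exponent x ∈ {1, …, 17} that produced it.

Try successive powers of 13 modulo 19:
13^1 ≡ 13
13^2 ≡ 17
13^3 ≡ 12
13^4 ≡ 4
13^5 ≡ 14
13^6 ≡ 11
13^7 ≡ 10
Found: x = 7.

7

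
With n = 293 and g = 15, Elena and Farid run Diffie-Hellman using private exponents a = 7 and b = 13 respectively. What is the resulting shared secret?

104

Elena sends A = g^a mod n = 15^7 mod 293.
15^1 ≡ 15 (mod 293)
15^2 = (15^1)^2 ≡ 15^2 = 225 ≡ 225 (mod 293)
15^4 = (15^2)^2 ≡ 225^2 = 50625 ≡ 229 (mod 293)
15^7 = 15^4 · 15^2 · 15^1 ≡ 229 · 225 · 15 ≡ 234 (mod 293).
So A = 234. Farid then computes K = A^b mod n = 234^13 mod 293.
234^1 ≡ 234 (mod 293)
234^2 = (234^1)^2 ≡ 234^2 = 54756 ≡ 258 (mod 293)
234^4 = (234^2)^2 ≡ 258^2 = 66564 ≡ 53 (mod 293)
234^8 = (234^4)^2 ≡ 53^2 = 2809 ≡ 172 (mod 293)
234^13 = 234^8 · 234^4 · 234^1 ≡ 172 · 53 · 234 ≡ 104 (mod 293).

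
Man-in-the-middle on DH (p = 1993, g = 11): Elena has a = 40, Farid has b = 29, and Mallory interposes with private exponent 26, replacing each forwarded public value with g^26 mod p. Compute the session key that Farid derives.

147

Farid receives Mallory's public value M = 11^26 mod 1993 instead of the honest one.
11^1 ≡ 11 (mod 1993)
11^2 = (11^1)^2 ≡ 11^2 = 121 ≡ 121 (mod 1993)
11^4 = (11^2)^2 ≡ 121^2 = 14641 ≡ 690 (mod 1993)
11^8 = (11^4)^2 ≡ 690^2 = 476100 ≡ 1766 (mod 1993)
11^16 = (11^8)^2 ≡ 1766^2 = 3118756 ≡ 1704 (mod 1993)
11^26 = 11^16 · 11^8 · 11^2 ≡ 1704 · 1766 · 121 ≡ 1837 (mod 1993).
So M = 1837. Farid computes K = M^29 mod 1993.
1837^1 ≡ 1837 (mod 1993)
1837^2 = (1837^1)^2 ≡ 1837^2 = 3374569 ≡ 420 (mod 1993)
1837^4 = (1837^2)^2 ≡ 420^2 = 176400 ≡ 1016 (mod 1993)
1837^8 = (1837^4)^2 ≡ 1016^2 = 1032256 ≡ 1875 (mod 1993)
1837^16 = (1837^8)^2 ≡ 1875^2 = 3515625 ≡ 1966 (mod 1993)
1837^29 = 1837^16 · 1837^8 · 1837^4 · 1837^1 ≡ 1966 · 1875 · 1016 · 1837 ≡ 147 (mod 1993).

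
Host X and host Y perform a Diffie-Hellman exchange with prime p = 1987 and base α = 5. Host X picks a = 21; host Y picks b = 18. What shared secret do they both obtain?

1092

Host Y sends B = α^b mod p = 5^18 mod 1987.
5^1 ≡ 5 (mod 1987)
5^2 = (5^1)^2 ≡ 5^2 = 25 ≡ 25 (mod 1987)
5^4 = (5^2)^2 ≡ 25^2 = 625 ≡ 625 (mod 1987)
5^8 = (5^4)^2 ≡ 625^2 = 390625 ≡ 1173 (mod 1987)
5^16 = (5^8)^2 ≡ 1173^2 = 1375929 ≡ 925 (mod 1987)
5^18 = 5^16 · 5^2 ≡ 925 · 25 ≡ 1268 (mod 1987).
So B = 1268. Host X then computes K = B^a mod p = 1268^21 mod 1987.
1268^1 ≡ 1268 (mod 1987)
1268^2 = (1268^1)^2 ≡ 1268^2 = 1607824 ≡ 341 (mod 1987)
1268^4 = (1268^2)^2 ≡ 341^2 = 116281 ≡ 1035 (mod 1987)
1268^8 = (1268^4)^2 ≡ 1035^2 = 1071225 ≡ 232 (mod 1987)
1268^16 = (1268^8)^2 ≡ 232^2 = 53824 ≡ 175 (mod 1987)
1268^21 = 1268^16 · 1268^4 · 1268^1 ≡ 175 · 1035 · 1268 ≡ 1092 (mod 1987).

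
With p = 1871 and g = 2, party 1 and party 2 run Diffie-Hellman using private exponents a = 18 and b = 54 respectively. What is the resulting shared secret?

908

Party 2 sends B = g^b mod p = 2^54 mod 1871.
2^1 ≡ 2 (mod 1871)
2^2 = (2^1)^2 ≡ 2^2 = 4 ≡ 4 (mod 1871)
2^4 = (2^2)^2 ≡ 4^2 = 16 ≡ 16 (mod 1871)
2^8 = (2^4)^2 ≡ 16^2 = 256 ≡ 256 (mod 1871)
2^16 = (2^8)^2 ≡ 256^2 = 65536 ≡ 51 (mod 1871)
2^32 = (2^16)^2 ≡ 51^2 = 2601 ≡ 730 (mod 1871)
2^54 = 2^32 · 2^16 · 2^4 · 2^2 ≡ 730 · 51 · 16 · 4 ≡ 937 (mod 1871).
So B = 937. Party 1 then computes K = B^a mod p = 937^18 mod 1871.
937^1 ≡ 937 (mod 1871)
937^2 = (937^1)^2 ≡ 937^2 = 877969 ≡ 470 (mod 1871)
937^4 = (937^2)^2 ≡ 470^2 = 220900 ≡ 122 (mod 1871)
937^8 = (937^4)^2 ≡ 122^2 = 14884 ≡ 1787 (mod 1871)
937^16 = (937^8)^2 ≡ 1787^2 = 3193369 ≡ 1443 (mod 1871)
937^18 = 937^16 · 937^2 ≡ 1443 · 470 ≡ 908 (mod 1871).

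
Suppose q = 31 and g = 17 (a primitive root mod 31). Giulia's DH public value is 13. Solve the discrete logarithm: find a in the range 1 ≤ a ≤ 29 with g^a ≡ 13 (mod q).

23

Try successive powers of 17 modulo 31:
17^1 ≡ 17
17^2 ≡ 10
17^3 ≡ 15
17^4 ≡ 7
17^5 ≡ 26
17^6 ≡ 8
17^7 ≡ 12
17^8 ≡ 18
17^9 ≡ 27
17^10 ≡ 25
17^11 ≡ 22
17^12 ≡ 2
17^13 ≡ 3
17^14 ≡ 20
17^15 ≡ 30
17^16 ≡ 14
17^17 ≡ 21
17^18 ≡ 16
17^19 ≡ 24
17^20 ≡ 5
17^21 ≡ 23
17^22 ≡ 19
17^23 ≡ 13
Found: a = 23.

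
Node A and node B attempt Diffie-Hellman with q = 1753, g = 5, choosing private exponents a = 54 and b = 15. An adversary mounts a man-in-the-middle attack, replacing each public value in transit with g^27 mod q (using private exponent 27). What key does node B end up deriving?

775

Node B receives an adversary's public value M = 5^27 mod 1753 instead of the honest one.
5^1 ≡ 5 (mod 1753)
5^2 = (5^1)^2 ≡ 5^2 = 25 ≡ 25 (mod 1753)
5^4 = (5^2)^2 ≡ 25^2 = 625 ≡ 625 (mod 1753)
5^8 = (5^4)^2 ≡ 625^2 = 390625 ≡ 1459 (mod 1753)
5^16 = (5^8)^2 ≡ 1459^2 = 2128681 ≡ 539 (mod 1753)
5^27 = 5^16 · 5^8 · 5^2 · 5^1 ≡ 539 · 1459 · 25 · 5 ≡ 650 (mod 1753).
So M = 650. Node B computes K = M^15 mod 1753.
650^1 ≡ 650 (mod 1753)
650^2 = (650^1)^2 ≡ 650^2 = 422500 ≡ 27 (mod 1753)
650^4 = (650^2)^2 ≡ 27^2 = 729 ≡ 729 (mod 1753)
650^8 = (650^4)^2 ≡ 729^2 = 531441 ≡ 282 (mod 1753)
650^15 = 650^8 · 650^4 · 650^2 · 650^1 ≡ 282 · 729 · 27 · 650 ≡ 775 (mod 1753).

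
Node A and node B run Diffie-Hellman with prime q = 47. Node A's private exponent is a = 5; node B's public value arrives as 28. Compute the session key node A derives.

Shared key K = 28^5 mod 47.
28^1 ≡ 28 (mod 47)
28^2 = (28^1)^2 ≡ 28^2 = 784 ≡ 32 (mod 47)
28^4 = (28^2)^2 ≡ 32^2 = 1024 ≡ 37 (mod 47)
28^5 = 28^4 · 28^1 ≡ 37 · 28 ≡ 2 (mod 47).

2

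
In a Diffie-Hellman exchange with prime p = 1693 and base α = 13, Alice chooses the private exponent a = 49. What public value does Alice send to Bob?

Public value = 13^49 (mod 1693).
13^1 ≡ 13 (mod 1693)
13^2 = (13^1)^2 ≡ 13^2 = 169 ≡ 169 (mod 1693)
13^4 = (13^2)^2 ≡ 169^2 = 28561 ≡ 1473 (mod 1693)
13^8 = (13^4)^2 ≡ 1473^2 = 2169729 ≡ 996 (mod 1693)
13^16 = (13^8)^2 ≡ 996^2 = 992016 ≡ 1611 (mod 1693)
13^32 = (13^16)^2 ≡ 1611^2 = 2595321 ≡ 1645 (mod 1693)
13^49 = 13^32 · 13^16 · 13^1 ≡ 1645 · 1611 · 13 ≡ 378 (mod 1693).

378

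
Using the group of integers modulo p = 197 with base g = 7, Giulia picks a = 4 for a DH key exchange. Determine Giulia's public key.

37

Public value = 7^{4} \pmod{197}.
7^1 ≡ 7 (mod 197)
7^2 = (7^1)^2 ≡ 7^2 = 49 ≡ 49 (mod 197)
7^4 = (7^2)^2 ≡ 49^2 = 2401 ≡ 37 (mod 197)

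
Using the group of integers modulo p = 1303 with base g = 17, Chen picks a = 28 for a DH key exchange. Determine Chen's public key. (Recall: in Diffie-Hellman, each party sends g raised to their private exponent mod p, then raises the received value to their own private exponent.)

603

Public value = 17^28 mod 1303.
17^1 ≡ 17 (mod 1303)
17^2 = (17^1)^2 ≡ 17^2 = 289 ≡ 289 (mod 1303)
17^4 = (17^2)^2 ≡ 289^2 = 83521 ≡ 129 (mod 1303)
17^8 = (17^4)^2 ≡ 129^2 = 16641 ≡ 1005 (mod 1303)
17^16 = (17^8)^2 ≡ 1005^2 = 1010025 ≡ 200 (mod 1303)
17^28 = 17^16 · 17^8 · 17^4 ≡ 200 · 1005 · 129 ≡ 603 (mod 1303).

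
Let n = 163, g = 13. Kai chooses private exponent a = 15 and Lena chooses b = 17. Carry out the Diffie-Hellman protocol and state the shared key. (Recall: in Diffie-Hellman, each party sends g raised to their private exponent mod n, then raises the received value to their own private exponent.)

125

Kai sends A = g^a mod n = 13^15 mod 163.
13^1 ≡ 13 (mod 163)
13^2 = (13^1)^2 ≡ 13^2 = 169 ≡ 6 (mod 163)
13^4 = (13^2)^2 ≡ 6^2 = 36 ≡ 36 (mod 163)
13^8 = (13^4)^2 ≡ 36^2 = 1296 ≡ 155 (mod 163)
13^15 = 13^8 · 13^4 · 13^2 · 13^1 ≡ 155 · 36 · 6 · 13 ≡ 30 (mod 163).
So A = 30. Lena then computes K = A^b mod n = 30^17 mod 163.
30^1 ≡ 30 (mod 163)
30^2 = (30^1)^2 ≡ 30^2 = 900 ≡ 85 (mod 163)
30^4 = (30^2)^2 ≡ 85^2 = 7225 ≡ 53 (mod 163)
30^8 = (30^4)^2 ≡ 53^2 = 2809 ≡ 38 (mod 163)
30^16 = (30^8)^2 ≡ 38^2 = 1444 ≡ 140 (mod 163)
30^17 = 30^16 · 30^1 ≡ 140 · 30 ≡ 125 (mod 163).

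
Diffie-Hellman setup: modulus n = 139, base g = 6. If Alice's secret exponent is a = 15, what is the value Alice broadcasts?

44

Public value = 6^15 mod 139.
6^1 ≡ 6 (mod 139)
6^2 = (6^1)^2 ≡ 6^2 = 36 ≡ 36 (mod 139)
6^4 = (6^2)^2 ≡ 36^2 = 1296 ≡ 45 (mod 139)
6^8 = (6^4)^2 ≡ 45^2 = 2025 ≡ 79 (mod 139)
6^15 = 6^8 · 6^4 · 6^2 · 6^1 ≡ 79 · 45 · 36 · 6 ≡ 44 (mod 139).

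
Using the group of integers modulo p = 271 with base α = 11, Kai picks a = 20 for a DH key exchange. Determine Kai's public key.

5

Public value = 11^20 (mod 271).
11^1 ≡ 11 (mod 271)
11^2 = (11^1)^2 ≡ 11^2 = 121 ≡ 121 (mod 271)
11^4 = (11^2)^2 ≡ 121^2 = 14641 ≡ 7 (mod 271)
11^8 = (11^4)^2 ≡ 7^2 = 49 ≡ 49 (mod 271)
11^16 = (11^8)^2 ≡ 49^2 = 2401 ≡ 233 (mod 271)
11^20 = 11^16 · 11^4 ≡ 233 · 7 ≡ 5 (mod 271).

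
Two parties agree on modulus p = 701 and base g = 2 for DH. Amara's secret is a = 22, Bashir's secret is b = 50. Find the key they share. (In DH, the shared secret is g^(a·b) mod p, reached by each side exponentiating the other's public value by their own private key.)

Bashir sends B = g^b mod p = 2^50 mod 701.
2^1 ≡ 2 (mod 701)
2^2 = (2^1)^2 ≡ 2^2 = 4 ≡ 4 (mod 701)
2^4 = (2^2)^2 ≡ 4^2 = 16 ≡ 16 (mod 701)
2^8 = (2^4)^2 ≡ 16^2 = 256 ≡ 256 (mod 701)
2^16 = (2^8)^2 ≡ 256^2 = 65536 ≡ 343 (mod 701)
2^32 = (2^16)^2 ≡ 343^2 = 117649 ≡ 582 (mod 701)
2^50 = 2^32 · 2^16 · 2^2 ≡ 582 · 343 · 4 ≡ 65 (mod 701).
So B = 65. Amara then computes K = B^a mod p = 65^22 mod 701.
65^1 ≡ 65 (mod 701)
65^2 = (65^1)^2 ≡ 65^2 = 4225 ≡ 19 (mod 701)
65^4 = (65^2)^2 ≡ 19^2 = 361 ≡ 361 (mod 701)
65^8 = (65^4)^2 ≡ 361^2 = 130321 ≡ 636 (mod 701)
65^16 = (65^8)^2 ≡ 636^2 = 404496 ≡ 19 (mod 701)
65^22 = 65^16 · 65^4 · 65^2 ≡ 19 · 361 · 19 ≡ 636 (mod 701).

636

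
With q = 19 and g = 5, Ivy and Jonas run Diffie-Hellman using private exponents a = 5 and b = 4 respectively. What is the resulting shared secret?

6

Ivy sends A = g^a mod q = 5^5 mod 19.
5^1 ≡ 5 (mod 19)
5^2 = (5^1)^2 ≡ 5^2 = 25 ≡ 6 (mod 19)
5^4 = (5^2)^2 ≡ 6^2 = 36 ≡ 17 (mod 19)
5^5 = 5^4 · 5^1 ≡ 17 · 5 ≡ 9 (mod 19).
So A = 9. Jonas then computes K = A^b mod q = 9^4 mod 19.
9^1 ≡ 9 (mod 19)
9^2 = (9^1)^2 ≡ 9^2 = 81 ≡ 5 (mod 19)
9^4 = (9^2)^2 ≡ 5^2 = 25 ≡ 6 (mod 19)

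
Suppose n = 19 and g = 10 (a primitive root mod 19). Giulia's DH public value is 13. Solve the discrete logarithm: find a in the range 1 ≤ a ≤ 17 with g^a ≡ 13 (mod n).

Try successive powers of 10 modulo 19:
10^1 ≡ 10
10^2 ≡ 5
10^3 ≡ 12
10^4 ≡ 6
10^5 ≡ 3
10^6 ≡ 11
10^7 ≡ 15
10^8 ≡ 17
10^9 ≡ 18
10^10 ≡ 9
10^11 ≡ 14
10^12 ≡ 7
10^13 ≡ 13
Found: a = 13.

13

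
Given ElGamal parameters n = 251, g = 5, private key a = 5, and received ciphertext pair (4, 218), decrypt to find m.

36

Shared mask s = c₁^a mod n = 4^5 mod 251.
4^1 ≡ 4 (mod 251)
4^2 = (4^1)^2 ≡ 4^2 = 16 ≡ 16 (mod 251)
4^4 = (4^2)^2 ≡ 16^2 = 256 ≡ 5 (mod 251)
4^5 = 4^4 · 4^1 ≡ 5 · 4 ≡ 20 (mod 251).
So s = 20; s⁻¹ ≡ 113 (mod 251).
m = c₂ · s⁻¹ mod 251 = 218 · 113 mod 251 = 36.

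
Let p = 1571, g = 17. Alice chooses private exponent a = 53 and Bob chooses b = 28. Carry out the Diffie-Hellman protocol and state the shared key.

1309

Bob sends B = g^b mod p = 17^28 mod 1571.
17^1 ≡ 17 (mod 1571)
17^2 = (17^1)^2 ≡ 17^2 = 289 ≡ 289 (mod 1571)
17^4 = (17^2)^2 ≡ 289^2 = 83521 ≡ 258 (mod 1571)
17^8 = (17^4)^2 ≡ 258^2 = 66564 ≡ 582 (mod 1571)
17^16 = (17^8)^2 ≡ 582^2 = 338724 ≡ 959 (mod 1571)
17^28 = 17^16 · 17^8 · 17^4 ≡ 959 · 582 · 258 ≡ 173 (mod 1571).
So B = 173. Alice then computes K = B^a mod p = 173^53 mod 1571.
173^1 ≡ 173 (mod 1571)
173^2 = (173^1)^2 ≡ 173^2 = 29929 ≡ 80 (mod 1571)
173^4 = (173^2)^2 ≡ 80^2 = 6400 ≡ 116 (mod 1571)
173^8 = (173^4)^2 ≡ 116^2 = 13456 ≡ 888 (mod 1571)
173^16 = (173^8)^2 ≡ 888^2 = 788544 ≡ 1473 (mod 1571)
173^32 = (173^16)^2 ≡ 1473^2 = 2169729 ≡ 178 (mod 1571)
173^53 = 173^32 · 173^16 · 173^4 · 173^1 ≡ 178 · 1473 · 116 · 173 ≡ 1309 (mod 1571).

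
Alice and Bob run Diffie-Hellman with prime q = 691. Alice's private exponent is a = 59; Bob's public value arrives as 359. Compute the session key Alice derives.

152

Shared key K = 359^59 mod 691.
359^1 ≡ 359 (mod 691)
359^2 = (359^1)^2 ≡ 359^2 = 128881 ≡ 355 (mod 691)
359^4 = (359^2)^2 ≡ 355^2 = 126025 ≡ 263 (mod 691)
359^8 = (359^4)^2 ≡ 263^2 = 69169 ≡ 69 (mod 691)
359^16 = (359^8)^2 ≡ 69^2 = 4761 ≡ 615 (mod 691)
359^32 = (359^16)^2 ≡ 615^2 = 378225 ≡ 248 (mod 691)
359^59 = 359^32 · 359^16 · 359^8 · 359^2 · 359^1 ≡ 248 · 615 · 69 · 355 · 359 ≡ 152 (mod 691).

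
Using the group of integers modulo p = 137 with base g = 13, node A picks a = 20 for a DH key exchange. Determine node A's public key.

Public value = 13^20 mod 137.
13^1 ≡ 13 (mod 137)
13^2 = (13^1)^2 ≡ 13^2 = 169 ≡ 32 (mod 137)
13^4 = (13^2)^2 ≡ 32^2 = 1024 ≡ 65 (mod 137)
13^8 = (13^4)^2 ≡ 65^2 = 4225 ≡ 115 (mod 137)
13^16 = (13^8)^2 ≡ 115^2 = 13225 ≡ 73 (mod 137)
13^20 = 13^16 · 13^4 ≡ 73 · 65 ≡ 87 (mod 137).

87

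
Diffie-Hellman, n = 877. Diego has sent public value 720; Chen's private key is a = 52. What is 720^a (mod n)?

Shared key K = 720^52 mod 877.
720^1 ≡ 720 (mod 877)
720^2 = (720^1)^2 ≡ 720^2 = 518400 ≡ 93 (mod 877)
720^4 = (720^2)^2 ≡ 93^2 = 8649 ≡ 756 (mod 877)
720^8 = (720^4)^2 ≡ 756^2 = 571536 ≡ 609 (mod 877)
720^16 = (720^8)^2 ≡ 609^2 = 370881 ≡ 787 (mod 877)
720^32 = (720^16)^2 ≡ 787^2 = 619369 ≡ 207 (mod 877)
720^52 = 720^32 · 720^16 · 720^4 ≡ 207 · 787 · 756 ≡ 340 (mod 877).

340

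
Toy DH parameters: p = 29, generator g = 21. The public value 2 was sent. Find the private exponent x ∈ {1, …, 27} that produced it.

5

Try successive powers of 21 modulo 29:
21^1 ≡ 21
21^2 ≡ 6
21^3 ≡ 10
21^4 ≡ 7
21^5 ≡ 2
Found: x = 5.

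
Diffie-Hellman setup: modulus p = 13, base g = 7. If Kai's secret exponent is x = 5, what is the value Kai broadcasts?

11

Public value = 7^5 (mod 13).
7^1 ≡ 7 (mod 13)
7^2 = (7^1)^2 ≡ 7^2 = 49 ≡ 10 (mod 13)
7^4 = (7^2)^2 ≡ 10^2 = 100 ≡ 9 (mod 13)
7^5 = 7^4 · 7^1 ≡ 9 · 7 ≡ 11 (mod 13).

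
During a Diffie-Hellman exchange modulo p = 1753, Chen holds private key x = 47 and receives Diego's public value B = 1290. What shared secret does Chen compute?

Shared key K = 1290^47 mod 1753.
1290^1 ≡ 1290 (mod 1753)
1290^2 = (1290^1)^2 ≡ 1290^2 = 1664100 ≡ 503 (mod 1753)
1290^4 = (1290^2)^2 ≡ 503^2 = 253009 ≡ 577 (mod 1753)
1290^8 = (1290^4)^2 ≡ 577^2 = 332929 ≡ 1612 (mod 1753)
1290^16 = (1290^8)^2 ≡ 1612^2 = 2598544 ≡ 598 (mod 1753)
1290^32 = (1290^16)^2 ≡ 598^2 = 357604 ≡ 1745 (mod 1753)
1290^47 = 1290^32 · 1290^8 · 1290^4 · 1290^2 · 1290^1 ≡ 1745 · 1612 · 577 · 503 · 1290 ≡ 211 (mod 1753).

211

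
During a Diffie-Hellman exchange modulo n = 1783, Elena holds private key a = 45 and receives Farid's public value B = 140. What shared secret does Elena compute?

1685

Shared key K = 140^45 mod 1783.
140^1 ≡ 140 (mod 1783)
140^2 = (140^1)^2 ≡ 140^2 = 19600 ≡ 1770 (mod 1783)
140^4 = (140^2)^2 ≡ 1770^2 = 3132900 ≡ 169 (mod 1783)
140^8 = (140^4)^2 ≡ 169^2 = 28561 ≡ 33 (mod 1783)
140^16 = (140^8)^2 ≡ 33^2 = 1089 ≡ 1089 (mod 1783)
140^32 = (140^16)^2 ≡ 1089^2 = 1185921 ≡ 226 (mod 1783)
140^45 = 140^32 · 140^8 · 140^4 · 140^1 ≡ 226 · 33 · 169 · 140 ≡ 1685 (mod 1783).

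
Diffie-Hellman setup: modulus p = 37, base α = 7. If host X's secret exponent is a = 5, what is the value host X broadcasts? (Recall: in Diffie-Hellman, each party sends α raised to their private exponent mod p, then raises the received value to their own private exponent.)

Public value = 7^5 (mod 37).
7^1 ≡ 7 (mod 37)
7^2 = (7^1)^2 ≡ 7^2 = 49 ≡ 12 (mod 37)
7^4 = (7^2)^2 ≡ 12^2 = 144 ≡ 33 (mod 37)
7^5 = 7^4 · 7^1 ≡ 33 · 7 ≡ 9 (mod 37).

9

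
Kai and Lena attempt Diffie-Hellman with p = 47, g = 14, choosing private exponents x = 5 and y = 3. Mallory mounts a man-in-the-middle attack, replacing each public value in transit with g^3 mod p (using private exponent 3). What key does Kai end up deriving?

27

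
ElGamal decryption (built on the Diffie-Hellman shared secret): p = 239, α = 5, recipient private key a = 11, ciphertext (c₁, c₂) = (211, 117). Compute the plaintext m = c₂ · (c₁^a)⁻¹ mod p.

Shared mask s = c₁^a mod p = 211^11 mod 239.
211^1 ≡ 211 (mod 239)
211^2 = (211^1)^2 ≡ 211^2 = 44521 ≡ 67 (mod 239)
211^4 = (211^2)^2 ≡ 67^2 = 4489 ≡ 187 (mod 239)
211^8 = (211^4)^2 ≡ 187^2 = 34969 ≡ 75 (mod 239)
211^11 = 211^8 · 211^2 · 211^1 ≡ 75 · 67 · 211 ≡ 71 (mod 239).
So s = 71; s⁻¹ ≡ 101 (mod 239).
m = c₂ · s⁻¹ mod 239 = 117 · 101 mod 239 = 106.

106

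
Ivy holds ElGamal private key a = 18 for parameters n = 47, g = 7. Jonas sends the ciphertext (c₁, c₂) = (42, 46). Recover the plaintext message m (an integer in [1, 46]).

23

Shared mask s = c₁^a mod n = 42^18 mod 47.
42^1 ≡ 42 (mod 47)
42^2 = (42^1)^2 ≡ 42^2 = 1764 ≡ 25 (mod 47)
42^4 = (42^2)^2 ≡ 25^2 = 625 ≡ 14 (mod 47)
42^8 = (42^4)^2 ≡ 14^2 = 196 ≡ 8 (mod 47)
42^16 = (42^8)^2 ≡ 8^2 = 64 ≡ 17 (mod 47)
42^18 = 42^16 · 42^2 ≡ 17 · 25 ≡ 2 (mod 47).
So s = 2; s⁻¹ ≡ 24 (mod 47).
m = c₂ · s⁻¹ mod 47 = 46 · 24 mod 47 = 23.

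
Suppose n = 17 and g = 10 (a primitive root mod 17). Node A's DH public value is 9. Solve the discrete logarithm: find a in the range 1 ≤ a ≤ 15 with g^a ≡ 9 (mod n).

Try successive powers of 10 modulo 17:
10^1 ≡ 10
10^2 ≡ 15
10^3 ≡ 14
10^4 ≡ 4
10^5 ≡ 6
10^6 ≡ 9
Found: a = 6.

6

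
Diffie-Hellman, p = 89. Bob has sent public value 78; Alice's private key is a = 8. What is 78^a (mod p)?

Shared key K = 78^8 mod 89.
78^1 ≡ 78 (mod 89)
78^2 = (78^1)^2 ≡ 78^2 = 6084 ≡ 32 (mod 89)
78^4 = (78^2)^2 ≡ 32^2 = 1024 ≡ 45 (mod 89)
78^8 = (78^4)^2 ≡ 45^2 = 2025 ≡ 67 (mod 89)

67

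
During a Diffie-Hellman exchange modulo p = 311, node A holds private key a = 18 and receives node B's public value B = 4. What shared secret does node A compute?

Shared key K = 4^18 mod 311.
4^1 ≡ 4 (mod 311)
4^2 = (4^1)^2 ≡ 4^2 = 16 ≡ 16 (mod 311)
4^4 = (4^2)^2 ≡ 16^2 = 256 ≡ 256 (mod 311)
4^8 = (4^4)^2 ≡ 256^2 = 65536 ≡ 226 (mod 311)
4^16 = (4^8)^2 ≡ 226^2 = 51076 ≡ 72 (mod 311)
4^18 = 4^16 · 4^2 ≡ 72 · 16 ≡ 219 (mod 311).

219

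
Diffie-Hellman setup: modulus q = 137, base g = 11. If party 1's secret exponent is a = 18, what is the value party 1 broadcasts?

4

Public value = 11^{18} \pmod{137}.
11^1 ≡ 11 (mod 137)
11^2 = (11^1)^2 ≡ 11^2 = 121 ≡ 121 (mod 137)
11^4 = (11^2)^2 ≡ 121^2 = 14641 ≡ 119 (mod 137)
11^8 = (11^4)^2 ≡ 119^2 = 14161 ≡ 50 (mod 137)
11^16 = (11^8)^2 ≡ 50^2 = 2500 ≡ 34 (mod 137)
11^18 = 11^16 · 11^2 ≡ 34 · 121 ≡ 4 (mod 137).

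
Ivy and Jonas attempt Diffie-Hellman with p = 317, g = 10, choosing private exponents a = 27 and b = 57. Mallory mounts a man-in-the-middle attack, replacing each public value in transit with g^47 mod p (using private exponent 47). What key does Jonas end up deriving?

259

Jonas receives Mallory's public value M = 10^47 mod 317 instead of the honest one.
10^1 ≡ 10 (mod 317)
10^2 = (10^1)^2 ≡ 10^2 = 100 ≡ 100 (mod 317)
10^4 = (10^2)^2 ≡ 100^2 = 10000 ≡ 173 (mod 317)
10^8 = (10^4)^2 ≡ 173^2 = 29929 ≡ 131 (mod 317)
10^16 = (10^8)^2 ≡ 131^2 = 17161 ≡ 43 (mod 317)
10^32 = (10^16)^2 ≡ 43^2 = 1849 ≡ 264 (mod 317)
10^47 = 10^32 · 10^8 · 10^4 · 10^2 · 10^1 ≡ 264 · 131 · 173 · 100 · 10 ≡ 311 (mod 317).
So M = 311. Jonas computes K = M^57 mod 317.
311^1 ≡ 311 (mod 317)
311^2 = (311^1)^2 ≡ 311^2 = 96721 ≡ 36 (mod 317)
311^4 = (311^2)^2 ≡ 36^2 = 1296 ≡ 28 (mod 317)
311^8 = (311^4)^2 ≡ 28^2 = 784 ≡ 150 (mod 317)
311^16 = (311^8)^2 ≡ 150^2 = 22500 ≡ 310 (mod 317)
311^32 = (311^16)^2 ≡ 310^2 = 96100 ≡ 49 (mod 317)
311^57 = 311^32 · 311^16 · 311^8 · 311^1 ≡ 49 · 310 · 150 · 311 ≡ 259 (mod 317).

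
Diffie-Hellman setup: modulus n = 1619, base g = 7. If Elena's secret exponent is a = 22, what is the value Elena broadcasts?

Public value = 7^22 (mod 1619).
7^1 ≡ 7 (mod 1619)
7^2 = (7^1)^2 ≡ 7^2 = 49 ≡ 49 (mod 1619)
7^4 = (7^2)^2 ≡ 49^2 = 2401 ≡ 782 (mod 1619)
7^8 = (7^4)^2 ≡ 782^2 = 611524 ≡ 1161 (mod 1619)
7^16 = (7^8)^2 ≡ 1161^2 = 1347921 ≡ 913 (mod 1619)
7^22 = 7^16 · 7^4 · 7^2 ≡ 913 · 782 · 49 ≡ 982 (mod 1619).

982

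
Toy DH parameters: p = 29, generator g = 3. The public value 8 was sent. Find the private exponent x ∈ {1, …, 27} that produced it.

23

Try successive powers of 3 modulo 29:
3^1 ≡ 3
3^2 ≡ 9
3^3 ≡ 27
3^4 ≡ 23
3^5 ≡ 11
3^6 ≡ 4
3^7 ≡ 12
3^8 ≡ 7
3^9 ≡ 21
3^10 ≡ 5
3^11 ≡ 15
3^12 ≡ 16
3^13 ≡ 19
3^14 ≡ 28
3^15 ≡ 26
3^16 ≡ 20
3^17 ≡ 2
3^18 ≡ 6
3^19 ≡ 18
3^20 ≡ 25
3^21 ≡ 17
3^22 ≡ 22
3^23 ≡ 8
Found: x = 23.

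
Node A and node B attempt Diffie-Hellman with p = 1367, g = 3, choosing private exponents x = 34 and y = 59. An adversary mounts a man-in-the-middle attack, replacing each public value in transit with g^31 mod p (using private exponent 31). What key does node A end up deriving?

Node A receives an adversary's public value M = 3^31 mod 1367 instead of the honest one.
3^1 ≡ 3 (mod 1367)
3^2 = (3^1)^2 ≡ 3^2 = 9 ≡ 9 (mod 1367)
3^4 = (3^2)^2 ≡ 9^2 = 81 ≡ 81 (mod 1367)
3^8 = (3^4)^2 ≡ 81^2 = 6561 ≡ 1093 (mod 1367)
3^16 = (3^8)^2 ≡ 1093^2 = 1194649 ≡ 1258 (mod 1367)
3^31 = 3^16 · 3^8 · 3^4 · 3^2 · 3^1 ≡ 1258 · 1093 · 81 · 9 · 3 ≡ 315 (mod 1367).
So M = 315. Node A computes K = M^34 mod 1367.
315^1 ≡ 315 (mod 1367)
315^2 = (315^1)^2 ≡ 315^2 = 99225 ≡ 801 (mod 1367)
315^4 = (315^2)^2 ≡ 801^2 = 641601 ≡ 478 (mod 1367)
315^8 = (315^4)^2 ≡ 478^2 = 228484 ≡ 195 (mod 1367)
315^16 = (315^8)^2 ≡ 195^2 = 38025 ≡ 1116 (mod 1367)
315^32 = (315^16)^2 ≡ 1116^2 = 1245456 ≡ 119 (mod 1367)
315^34 = 315^32 · 315^2 ≡ 119 · 801 ≡ 996 (mod 1367).

996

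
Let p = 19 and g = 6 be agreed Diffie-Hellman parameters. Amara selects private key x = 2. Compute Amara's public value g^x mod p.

Public value = 6^2 mod 19.
6^1 ≡ 6 (mod 19)
6^2 = (6^1)^2 ≡ 6^2 = 36 ≡ 17 (mod 19)

17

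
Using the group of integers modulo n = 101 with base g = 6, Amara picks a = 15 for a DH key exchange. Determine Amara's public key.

100

Public value = 6^15 mod 101.
6^1 ≡ 6 (mod 101)
6^2 = (6^1)^2 ≡ 6^2 = 36 ≡ 36 (mod 101)
6^4 = (6^2)^2 ≡ 36^2 = 1296 ≡ 84 (mod 101)
6^8 = (6^4)^2 ≡ 84^2 = 7056 ≡ 87 (mod 101)
6^15 = 6^8 · 6^4 · 6^2 · 6^1 ≡ 87 · 84 · 36 · 6 ≡ 100 (mod 101).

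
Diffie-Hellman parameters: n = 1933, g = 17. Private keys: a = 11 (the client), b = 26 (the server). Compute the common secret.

748

The client sends A = g^a mod n = 17^11 mod 1933.
17^1 ≡ 17 (mod 1933)
17^2 = (17^1)^2 ≡ 17^2 = 289 ≡ 289 (mod 1933)
17^4 = (17^2)^2 ≡ 289^2 = 83521 ≡ 402 (mod 1933)
17^8 = (17^4)^2 ≡ 402^2 = 161604 ≡ 1165 (mod 1933)
17^11 = 17^8 · 17^2 · 17^1 ≡ 1165 · 289 · 17 ≡ 32 (mod 1933).
So A = 32. The server then computes K = A^b mod n = 32^26 mod 1933.
32^1 ≡ 32 (mod 1933)
32^2 = (32^1)^2 ≡ 32^2 = 1024 ≡ 1024 (mod 1933)
32^4 = (32^2)^2 ≡ 1024^2 = 1048576 ≡ 890 (mod 1933)
32^8 = (32^4)^2 ≡ 890^2 = 792100 ≡ 1503 (mod 1933)
32^16 = (32^8)^2 ≡ 1503^2 = 2259009 ≡ 1265 (mod 1933)
32^26 = 32^16 · 32^8 · 32^2 ≡ 1265 · 1503 · 1024 ≡ 748 (mod 1933).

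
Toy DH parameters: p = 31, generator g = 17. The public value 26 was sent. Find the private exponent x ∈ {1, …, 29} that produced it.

Try successive powers of 17 modulo 31:
17^1 ≡ 17
17^2 ≡ 10
17^3 ≡ 15
17^4 ≡ 7
17^5 ≡ 26
Found: x = 5.

5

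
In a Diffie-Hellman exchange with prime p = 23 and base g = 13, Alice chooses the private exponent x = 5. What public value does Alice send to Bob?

Public value = 13^5 mod 23.
13^1 ≡ 13 (mod 23)
13^2 = (13^1)^2 ≡ 13^2 = 169 ≡ 8 (mod 23)
13^4 = (13^2)^2 ≡ 8^2 = 64 ≡ 18 (mod 23)
13^5 = 13^4 · 13^1 ≡ 18 · 13 ≡ 4 (mod 23).

4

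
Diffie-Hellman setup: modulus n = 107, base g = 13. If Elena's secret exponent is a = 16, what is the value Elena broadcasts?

30

Public value = 13^16 (mod 107).
13^1 ≡ 13 (mod 107)
13^2 = (13^1)^2 ≡ 13^2 = 169 ≡ 62 (mod 107)
13^4 = (13^2)^2 ≡ 62^2 = 3844 ≡ 99 (mod 107)
13^8 = (13^4)^2 ≡ 99^2 = 9801 ≡ 64 (mod 107)
13^16 = (13^8)^2 ≡ 64^2 = 4096 ≡ 30 (mod 107)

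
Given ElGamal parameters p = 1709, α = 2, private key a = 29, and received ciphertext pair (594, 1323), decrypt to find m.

610

Shared mask s = c₁^a mod p = 594^29 mod 1709.
594^1 ≡ 594 (mod 1709)
594^2 = (594^1)^2 ≡ 594^2 = 352836 ≡ 782 (mod 1709)
594^4 = (594^2)^2 ≡ 782^2 = 611524 ≡ 1411 (mod 1709)
594^8 = (594^4)^2 ≡ 1411^2 = 1990921 ≡ 1645 (mod 1709)
594^16 = (594^8)^2 ≡ 1645^2 = 2706025 ≡ 678 (mod 1709)
594^29 = 594^16 · 594^8 · 594^4 · 594^1 ≡ 678 · 1645 · 1411 · 594 ≡ 739 (mod 1709).
So s = 739; s⁻¹ ≡ 1672 (mod 1709).
m = c₂ · s⁻¹ mod 1709 = 1323 · 1672 mod 1709 = 610.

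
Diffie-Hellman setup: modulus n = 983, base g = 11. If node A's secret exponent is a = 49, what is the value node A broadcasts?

Public value = 11^49 mod 983.
11^1 ≡ 11 (mod 983)
11^2 = (11^1)^2 ≡ 11^2 = 121 ≡ 121 (mod 983)
11^4 = (11^2)^2 ≡ 121^2 = 14641 ≡ 879 (mod 983)
11^8 = (11^4)^2 ≡ 879^2 = 772641 ≡ 3 (mod 983)
11^16 = (11^8)^2 ≡ 3^2 = 9 ≡ 9 (mod 983)
11^32 = (11^16)^2 ≡ 9^2 = 81 ≡ 81 (mod 983)
11^49 = 11^32 · 11^16 · 11^1 ≡ 81 · 9 · 11 ≡ 155 (mod 983).

155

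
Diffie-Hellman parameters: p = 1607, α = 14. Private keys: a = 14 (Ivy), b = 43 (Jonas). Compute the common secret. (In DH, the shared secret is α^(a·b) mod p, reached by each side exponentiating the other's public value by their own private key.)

892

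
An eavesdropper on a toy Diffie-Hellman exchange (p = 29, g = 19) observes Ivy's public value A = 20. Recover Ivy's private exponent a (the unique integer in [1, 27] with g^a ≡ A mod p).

12

Try successive powers of 19 modulo 29:
19^1 ≡ 19
19^2 ≡ 13
19^3 ≡ 15
19^4 ≡ 24
19^5 ≡ 21
19^6 ≡ 22
19^7 ≡ 12
19^8 ≡ 25
19^9 ≡ 11
19^10 ≡ 6
19^11 ≡ 27
19^12 ≡ 20
Found: a = 12.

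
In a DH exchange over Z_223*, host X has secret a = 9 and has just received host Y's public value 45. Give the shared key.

Shared key K = 45^9 mod 223.
45^1 ≡ 45 (mod 223)
45^2 = (45^1)^2 ≡ 45^2 = 2025 ≡ 18 (mod 223)
45^4 = (45^2)^2 ≡ 18^2 = 324 ≡ 101 (mod 223)
45^8 = (45^4)^2 ≡ 101^2 = 10201 ≡ 166 (mod 223)
45^9 = 45^8 · 45^1 ≡ 166 · 45 ≡ 111 (mod 223).

111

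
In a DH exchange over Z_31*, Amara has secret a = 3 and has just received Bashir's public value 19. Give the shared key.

Shared key K = 19^3 mod 31.
19^1 ≡ 19 (mod 31)
19^2 = (19^1)^2 ≡ 19^2 = 361 ≡ 20 (mod 31)
19^3 = 19^2 · 19^1 ≡ 20 · 19 ≡ 8 (mod 31).

8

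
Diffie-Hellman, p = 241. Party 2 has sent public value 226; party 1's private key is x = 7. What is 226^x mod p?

Shared key K = 226^7 mod 241.
226^1 ≡ 226 (mod 241)
226^2 = (226^1)^2 ≡ 226^2 = 51076 ≡ 225 (mod 241)
226^4 = (226^2)^2 ≡ 225^2 = 50625 ≡ 15 (mod 241)
226^7 = 226^4 · 226^2 · 226^1 ≡ 15 · 225 · 226 ≡ 226 (mod 241).

226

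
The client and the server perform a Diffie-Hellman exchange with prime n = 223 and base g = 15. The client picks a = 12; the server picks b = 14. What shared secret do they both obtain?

The client sends A = g^a mod n = 15^12 mod 223.
15^1 ≡ 15 (mod 223)
15^2 = (15^1)^2 ≡ 15^2 = 225 ≡ 2 (mod 223)
15^4 = (15^2)^2 ≡ 2^2 = 4 ≡ 4 (mod 223)
15^8 = (15^4)^2 ≡ 4^2 = 16 ≡ 16 (mod 223)
15^12 = 15^8 · 15^4 ≡ 16 · 4 ≡ 64 (mod 223).
So A = 64. The server then computes K = A^b mod n = 64^14 mod 223.
64^1 ≡ 64 (mod 223)
64^2 = (64^1)^2 ≡ 64^2 = 4096 ≡ 82 (mod 223)
64^4 = (64^2)^2 ≡ 82^2 = 6724 ≡ 34 (mod 223)
64^8 = (64^4)^2 ≡ 34^2 = 1156 ≡ 41 (mod 223)
64^14 = 64^8 · 64^4 · 64^2 ≡ 41 · 34 · 82 ≡ 132 (mod 223).

132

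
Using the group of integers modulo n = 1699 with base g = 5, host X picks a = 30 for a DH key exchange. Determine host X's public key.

532

Public value = 5^30 (mod 1699).
5^1 ≡ 5 (mod 1699)
5^2 = (5^1)^2 ≡ 5^2 = 25 ≡ 25 (mod 1699)
5^4 = (5^2)^2 ≡ 25^2 = 625 ≡ 625 (mod 1699)
5^8 = (5^4)^2 ≡ 625^2 = 390625 ≡ 1554 (mod 1699)
5^16 = (5^8)^2 ≡ 1554^2 = 2414916 ≡ 637 (mod 1699)
5^30 = 5^16 · 5^8 · 5^4 · 5^2 ≡ 637 · 1554 · 625 · 25 ≡ 532 (mod 1699).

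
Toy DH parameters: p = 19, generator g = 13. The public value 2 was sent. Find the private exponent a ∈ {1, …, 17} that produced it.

Try successive powers of 13 modulo 19:
13^1 ≡ 13
13^2 ≡ 17
13^3 ≡ 12
13^4 ≡ 4
13^5 ≡ 14
13^6 ≡ 11
13^7 ≡ 10
13^8 ≡ 16
13^9 ≡ 18
13^10 ≡ 6
13^11 ≡ 2
Found: a = 11.

11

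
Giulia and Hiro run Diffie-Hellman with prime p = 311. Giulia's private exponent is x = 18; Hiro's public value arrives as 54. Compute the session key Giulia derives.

40

Shared key K = 54^18 mod 311.
54^1 ≡ 54 (mod 311)
54^2 = (54^1)^2 ≡ 54^2 = 2916 ≡ 117 (mod 311)
54^4 = (54^2)^2 ≡ 117^2 = 13689 ≡ 5 (mod 311)
54^8 = (54^4)^2 ≡ 5^2 = 25 ≡ 25 (mod 311)
54^16 = (54^8)^2 ≡ 25^2 = 625 ≡ 3 (mod 311)
54^18 = 54^16 · 54^2 ≡ 3 · 117 ≡ 40 (mod 311).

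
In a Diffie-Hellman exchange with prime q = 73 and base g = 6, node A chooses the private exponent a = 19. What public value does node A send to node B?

67

Public value = 6^19 (mod 73).
6^1 ≡ 6 (mod 73)
6^2 = (6^1)^2 ≡ 6^2 = 36 ≡ 36 (mod 73)
6^4 = (6^2)^2 ≡ 36^2 = 1296 ≡ 55 (mod 73)
6^8 = (6^4)^2 ≡ 55^2 = 3025 ≡ 32 (mod 73)
6^16 = (6^8)^2 ≡ 32^2 = 1024 ≡ 2 (mod 73)
6^19 = 6^16 · 6^2 · 6^1 ≡ 2 · 36 · 6 ≡ 67 (mod 73).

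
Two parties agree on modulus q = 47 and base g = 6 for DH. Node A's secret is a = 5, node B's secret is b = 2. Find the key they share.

18

Node A sends A = g^a mod q = 6^5 mod 47.
6^1 ≡ 6 (mod 47)
6^2 = (6^1)^2 ≡ 6^2 = 36 ≡ 36 (mod 47)
6^4 = (6^2)^2 ≡ 36^2 = 1296 ≡ 27 (mod 47)
6^5 = 6^4 · 6^1 ≡ 27 · 6 ≡ 21 (mod 47).
So A = 21. Node B then computes K = A^b mod q = 21^2 mod 47.
21^1 ≡ 21 (mod 47)
21^2 = (21^1)^2 ≡ 21^2 = 441 ≡ 18 (mod 47)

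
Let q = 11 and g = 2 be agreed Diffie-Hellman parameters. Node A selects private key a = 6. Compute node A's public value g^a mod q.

Public value = 2^6 mod 11.
2^1 ≡ 2 (mod 11)
2^2 = (2^1)^2 ≡ 2^2 = 4 ≡ 4 (mod 11)
2^4 = (2^2)^2 ≡ 4^2 = 16 ≡ 5 (mod 11)
2^6 = 2^4 · 2^2 ≡ 5 · 4 ≡ 9 (mod 11).

9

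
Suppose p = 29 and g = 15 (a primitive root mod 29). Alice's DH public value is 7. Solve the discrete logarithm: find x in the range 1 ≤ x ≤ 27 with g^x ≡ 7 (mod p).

Try successive powers of 15 modulo 29:
15^1 ≡ 15
15^2 ≡ 22
15^3 ≡ 11
15^4 ≡ 20
15^5 ≡ 10
15^6 ≡ 5
15^7 ≡ 17
15^8 ≡ 23
15^9 ≡ 26
15^10 ≡ 13
15^11 ≡ 21
15^12 ≡ 25
15^13 ≡ 27
15^14 ≡ 28
15^15 ≡ 14
15^16 ≡ 7
Found: x = 16.

16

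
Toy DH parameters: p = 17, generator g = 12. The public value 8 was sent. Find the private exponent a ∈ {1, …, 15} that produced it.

2

Try successive powers of 12 modulo 17:
12^1 ≡ 12
12^2 ≡ 8
Found: a = 2.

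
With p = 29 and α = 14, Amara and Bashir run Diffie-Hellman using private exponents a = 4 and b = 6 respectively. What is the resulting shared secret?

Bashir sends B = α^b mod p = 14^6 mod 29.
14^1 ≡ 14 (mod 29)
14^2 = (14^1)^2 ≡ 14^2 = 196 ≡ 22 (mod 29)
14^4 = (14^2)^2 ≡ 22^2 = 484 ≡ 20 (mod 29)
14^6 = 14^4 · 14^2 ≡ 20 · 22 ≡ 5 (mod 29).
So B = 5. Amara then computes K = B^a mod p = 5^4 mod 29.
5^1 ≡ 5 (mod 29)
5^2 = (5^1)^2 ≡ 5^2 = 25 ≡ 25 (mod 29)
5^4 = (5^2)^2 ≡ 25^2 = 625 ≡ 16 (mod 29)

16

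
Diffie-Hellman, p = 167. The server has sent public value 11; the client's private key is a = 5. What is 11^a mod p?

Shared key K = 11^5 mod 167.
11^1 ≡ 11 (mod 167)
11^2 = (11^1)^2 ≡ 11^2 = 121 ≡ 121 (mod 167)
11^4 = (11^2)^2 ≡ 121^2 = 14641 ≡ 112 (mod 167)
11^5 = 11^4 · 11^1 ≡ 112 · 11 ≡ 63 (mod 167).

63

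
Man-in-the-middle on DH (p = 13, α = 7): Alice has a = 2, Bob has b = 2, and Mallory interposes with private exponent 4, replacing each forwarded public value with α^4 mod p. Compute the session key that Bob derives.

3

Bob receives Mallory's public value M = 7^4 mod 13 instead of the honest one.
7^1 ≡ 7 (mod 13)
7^2 = (7^1)^2 ≡ 7^2 = 49 ≡ 10 (mod 13)
7^4 = (7^2)^2 ≡ 10^2 = 100 ≡ 9 (mod 13)
So M = 9. Bob computes K = M^2 mod 13.
9^1 ≡ 9 (mod 13)
9^2 = (9^1)^2 ≡ 9^2 = 81 ≡ 3 (mod 13)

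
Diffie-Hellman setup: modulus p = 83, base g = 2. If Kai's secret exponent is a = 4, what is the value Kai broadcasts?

16

Public value = 2^4 mod 83.
2^1 ≡ 2 (mod 83)
2^2 = (2^1)^2 ≡ 2^2 = 4 ≡ 4 (mod 83)
2^4 = (2^2)^2 ≡ 4^2 = 16 ≡ 16 (mod 83)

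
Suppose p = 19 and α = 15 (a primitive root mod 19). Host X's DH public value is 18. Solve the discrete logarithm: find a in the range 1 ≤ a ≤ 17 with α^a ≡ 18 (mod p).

9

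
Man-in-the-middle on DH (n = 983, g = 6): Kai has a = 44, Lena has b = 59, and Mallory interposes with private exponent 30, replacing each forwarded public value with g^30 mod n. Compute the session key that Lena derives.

552

Lena receives Mallory's public value M = 6^30 mod 983 instead of the honest one.
6^1 ≡ 6 (mod 983)
6^2 = (6^1)^2 ≡ 6^2 = 36 ≡ 36 (mod 983)
6^4 = (6^2)^2 ≡ 36^2 = 1296 ≡ 313 (mod 983)
6^8 = (6^4)^2 ≡ 313^2 = 97969 ≡ 652 (mod 983)
6^16 = (6^8)^2 ≡ 652^2 = 425104 ≡ 448 (mod 983)
6^30 = 6^16 · 6^8 · 6^4 · 6^2 ≡ 448 · 652 · 313 · 36 ≡ 114 (mod 983).
So M = 114. Lena computes K = M^59 mod 983.
114^1 ≡ 114 (mod 983)
114^2 = (114^1)^2 ≡ 114^2 = 12996 ≡ 217 (mod 983)
114^4 = (114^2)^2 ≡ 217^2 = 47089 ≡ 888 (mod 983)
114^8 = (114^4)^2 ≡ 888^2 = 788544 ≡ 178 (mod 983)
114^16 = (114^8)^2 ≡ 178^2 = 31684 ≡ 228 (mod 983)
114^32 = (114^16)^2 ≡ 228^2 = 51984 ≡ 868 (mod 983)
114^59 = 114^32 · 114^16 · 114^8 · 114^2 · 114^1 ≡ 868 · 228 · 178 · 217 · 114 ≡ 552 (mod 983).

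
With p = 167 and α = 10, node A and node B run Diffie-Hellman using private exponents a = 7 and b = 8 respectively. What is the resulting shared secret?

76

Node B sends B = α^b mod p = 10^8 mod 167.
10^1 ≡ 10 (mod 167)
10^2 = (10^1)^2 ≡ 10^2 = 100 ≡ 100 (mod 167)
10^4 = (10^2)^2 ≡ 100^2 = 10000 ≡ 147 (mod 167)
10^8 = (10^4)^2 ≡ 147^2 = 21609 ≡ 66 (mod 167)
So B = 66. Node A then computes K = B^a mod p = 66^7 mod 167.
66^1 ≡ 66 (mod 167)
66^2 = (66^1)^2 ≡ 66^2 = 4356 ≡ 14 (mod 167)
66^4 = (66^2)^2 ≡ 14^2 = 196 ≡ 29 (mod 167)
66^7 = 66^4 · 66^2 · 66^1 ≡ 29 · 14 · 66 ≡ 76 (mod 167).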